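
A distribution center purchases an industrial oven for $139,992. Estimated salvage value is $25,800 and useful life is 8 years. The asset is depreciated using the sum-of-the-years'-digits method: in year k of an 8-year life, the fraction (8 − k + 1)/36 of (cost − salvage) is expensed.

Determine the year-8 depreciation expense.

$3,172

Depreciable base = $139,992 − $25,800 = $114,192.
Sum of the years' digits = 8+7+6+5+4+3+2+1 = 36.
Year 1: $114,192 × 8/36 = $25,376. Book value $114,616.
Year 2: $114,192 × 7/36 = $22,204. Book value $92,412.
Year 3: $114,192 × 6/36 = $19,032. Book value $73,380.
Year 4: $114,192 × 5/36 = $15,860. Book value $57,520.
Year 5: $114,192 × 4/36 = $12,688. Book value $44,832.
Year 6: $114,192 × 3/36 = $9,516. Book value $35,316.
Year 7: $114,192 × 2/36 = $6,344. Book value $28,972.
Year 8: $114,192 × 1/36 = $3,172. Book value $25,800.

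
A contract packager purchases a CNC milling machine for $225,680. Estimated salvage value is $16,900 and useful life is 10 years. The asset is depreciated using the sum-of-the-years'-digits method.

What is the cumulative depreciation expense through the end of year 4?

$129,064

Depreciable base = $225,680 − $16,900 = $208,780.
Sum of the years' digits = 10+9+8+7+6+5+4+3+2+1 = 55.
Year 1: $208,780 × 10/55 = $37,960. Book value $187,720.
Year 2: $208,780 × 9/55 = $34,164. Book value $153,556.
Year 3: $208,780 × 8/55 = $30,368. Book value $123,188.
Year 4: $208,780 × 7/55 = $26,572. Book value $96,616.
Accumulated through year 4 = $225,680 − $96,616 = $129,064.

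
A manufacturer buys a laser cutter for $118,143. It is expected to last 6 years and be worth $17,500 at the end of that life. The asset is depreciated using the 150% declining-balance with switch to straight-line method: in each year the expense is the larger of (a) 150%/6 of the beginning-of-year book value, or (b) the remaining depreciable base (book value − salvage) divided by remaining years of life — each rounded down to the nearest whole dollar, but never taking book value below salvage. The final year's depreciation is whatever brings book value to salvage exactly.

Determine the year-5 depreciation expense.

$9,941

Depreciable base = $118,143 − $17,500 = $100,643.
Year 1: DB = ⌊$118,143 × 150%/6⌋ = $29,535; SL = ⌊$100,643/6⌋ = $16,773 → take DB $29,535. Book value $88,608.
Year 2: DB = ⌊$88,608 × 150%/6⌋ = $22,152; SL = ⌊$71,108/5⌋ = $14,221 → take DB $22,152. Book value $66,456.
Year 3: DB = ⌊$66,456 × 150%/6⌋ = $16,614; SL = ⌊$48,956/4⌋ = $12,239 → take DB $16,614. Book value $49,842.
Year 4: DB = ⌊$49,842 × 150%/6⌋ = $12,460; SL = ⌊$32,342/3⌋ = $10,780 → take DB $12,460. Book value $37,382.
Year 5: DB = ⌊$37,382 × 150%/6⌋ = $9,345; SL = ⌊$19,882/2⌋ = $9,941 → take SL $9,941. Book value $27,441.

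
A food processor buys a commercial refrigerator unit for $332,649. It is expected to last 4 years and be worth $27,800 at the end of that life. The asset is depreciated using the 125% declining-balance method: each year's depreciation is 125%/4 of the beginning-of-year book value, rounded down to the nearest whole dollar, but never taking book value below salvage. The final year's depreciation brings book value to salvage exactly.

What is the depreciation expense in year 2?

Depreciable base = $332,649 − $27,800 = $304,849.
Year 1: ⌊$332,649 × 125%/4⌋ = $103,952. Book value $228,697.
Year 2: ⌊$228,697 × 125%/4⌋ = $71,467. Book value $157,230.

$71,467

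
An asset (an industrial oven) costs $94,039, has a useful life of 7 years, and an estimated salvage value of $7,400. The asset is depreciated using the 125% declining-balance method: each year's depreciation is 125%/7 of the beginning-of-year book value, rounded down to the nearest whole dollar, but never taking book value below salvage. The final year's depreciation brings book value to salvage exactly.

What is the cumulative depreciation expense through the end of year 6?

Depreciable base = $94,039 − $7,400 = $86,639.
Year 1: ⌊$94,039 × 125%/7⌋ = $16,792. Book value $77,247.
Year 2: ⌊$77,247 × 125%/7⌋ = $13,794. Book value $63,453.
Year 3: ⌊$63,453 × 125%/7⌋ = $11,330. Book value $52,123.
Year 4: ⌊$52,123 × 125%/7⌋ = $9,307. Book value $42,816.
Year 5: ⌊$42,816 × 125%/7⌋ = $7,645. Book value $35,171.
Year 6: ⌊$35,171 × 125%/7⌋ = $6,280. Book value $28,891.
Accumulated through year 6 = $94,039 − $28,891 = $65,148.

$65,148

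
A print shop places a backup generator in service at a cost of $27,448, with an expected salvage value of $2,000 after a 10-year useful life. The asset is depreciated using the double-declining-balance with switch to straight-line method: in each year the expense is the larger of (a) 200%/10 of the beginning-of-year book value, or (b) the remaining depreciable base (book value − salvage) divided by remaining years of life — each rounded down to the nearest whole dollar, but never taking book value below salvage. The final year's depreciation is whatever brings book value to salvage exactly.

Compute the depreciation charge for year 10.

$1,253

Depreciable base = $27,448 − $2,000 = $25,448.
Year 1: DB = ⌊$27,448 × 200%/10⌋ = $5,489; SL = ⌊$25,448/10⌋ = $2,544 → take DB $5,489. Book value $21,959.
Year 2: DB = ⌊$21,959 × 200%/10⌋ = $4,391; SL = ⌊$19,959/9⌋ = $2,217 → take DB $4,391. Book value $17,568.
Year 3: DB = ⌊$17,568 × 200%/10⌋ = $3,513; SL = ⌊$15,568/8⌋ = $1,946 → take DB $3,513. Book value $14,055.
Year 4: DB = ⌊$14,055 × 200%/10⌋ = $2,811; SL = ⌊$12,055/7⌋ = $1,722 → take DB $2,811. Book value $11,244.
Year 5: DB = ⌊$11,244 × 200%/10⌋ = $2,248; SL = ⌊$9,244/6⌋ = $1,540 → take DB $2,248. Book value $8,996.
Year 6: DB = ⌊$8,996 × 200%/10⌋ = $1,799; SL = ⌊$6,996/5⌋ = $1,399 → take DB $1,799. Book value $7,197.
Year 7: DB = ⌊$7,197 × 200%/10⌋ = $1,439; SL = ⌊$5,197/4⌋ = $1,299 → take DB $1,439. Book value $5,758.
Year 8: DB = ⌊$5,758 × 200%/10⌋ = $1,151; SL = ⌊$3,758/3⌋ = $1,252 → take SL $1,252. Book value $4,506.
Year 9: DB = ⌊$4,506 × 200%/10⌋ = $901; SL = ⌊$2,506/2⌋ = $1,253 → take SL $1,253. Book value $3,253.
Year 10 (final): $3,253 − $2,000 = $1,253. Book value $2,000.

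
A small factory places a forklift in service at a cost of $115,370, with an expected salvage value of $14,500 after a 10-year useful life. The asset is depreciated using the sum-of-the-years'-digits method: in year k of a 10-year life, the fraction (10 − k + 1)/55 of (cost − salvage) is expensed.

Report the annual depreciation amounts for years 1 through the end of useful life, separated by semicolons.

Depreciable base = $115,370 − $14,500 = $100,870.
Sum of the years' digits = 10+9+8+7+6+5+4+3+2+1 = 55.
Year 1: $100,870 × 10/55 = $18,340. Book value $97,030.
Year 2: $100,870 × 9/55 = $16,506. Book value $80,524.
Year 3: $100,870 × 8/55 = $14,672. Book value $65,852.
Year 4: $100,870 × 7/55 = $12,838. Book value $53,014.
Year 5: $100,870 × 6/55 = $11,004. Book value $42,010.
Year 6: $100,870 × 5/55 = $9,170. Book value $32,840.
Year 7: $100,870 × 4/55 = $7,336. Book value $25,504.
Year 8: $100,870 × 3/55 = $5,502. Book value $20,002.
Year 9: $100,870 × 2/55 = $3,668. Book value $16,334.
Year 10: $100,870 × 1/55 = $1,834. Book value $14,500.

$18,340; $16,506; $14,672; $12,838; $11,004; $9,170; $7,336; $5,502; $3,668; $1,834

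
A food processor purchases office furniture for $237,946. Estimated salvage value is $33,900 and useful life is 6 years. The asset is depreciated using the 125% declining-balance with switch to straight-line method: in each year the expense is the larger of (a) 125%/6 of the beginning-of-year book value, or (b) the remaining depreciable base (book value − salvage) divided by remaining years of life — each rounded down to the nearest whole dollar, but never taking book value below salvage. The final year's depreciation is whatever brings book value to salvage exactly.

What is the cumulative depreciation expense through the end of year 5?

$175,992

Depreciable base = $237,946 − $33,900 = $204,046.
Year 1: DB = ⌊$237,946 × 125%/6⌋ = $49,572; SL = ⌊$204,046/6⌋ = $34,007 → take DB $49,572. Book value $188,374.
Year 2: DB = ⌊$188,374 × 125%/6⌋ = $39,244; SL = ⌊$154,474/5⌋ = $30,894 → take DB $39,244. Book value $149,130.
Year 3: DB = ⌊$149,130 × 125%/6⌋ = $31,068; SL = ⌊$115,230/4⌋ = $28,807 → take DB $31,068. Book value $118,062.
Year 4: DB = ⌊$118,062 × 125%/6⌋ = $24,596; SL = ⌊$84,162/3⌋ = $28,054 → take SL $28,054. Book value $90,008.
Year 5: DB = ⌊$90,008 × 125%/6⌋ = $18,751; SL = ⌊$56,108/2⌋ = $28,054 → take SL $28,054. Book value $61,954.
Accumulated through year 5 = $237,946 − $61,954 = $175,992.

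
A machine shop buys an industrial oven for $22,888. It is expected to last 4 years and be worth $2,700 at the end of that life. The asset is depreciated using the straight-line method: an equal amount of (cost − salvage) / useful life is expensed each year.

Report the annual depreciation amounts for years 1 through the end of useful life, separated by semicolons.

$5,047; $5,047; $5,047; $5,047

Depreciable base = $22,888 − $2,700 = $20,188.
Annual expense = $20,188 / 4 = $5,047.
End of year 1: book value $17,841.
End of year 2: book value $12,794.
End of year 3: book value $7,747.
End of year 4: book value $2,700.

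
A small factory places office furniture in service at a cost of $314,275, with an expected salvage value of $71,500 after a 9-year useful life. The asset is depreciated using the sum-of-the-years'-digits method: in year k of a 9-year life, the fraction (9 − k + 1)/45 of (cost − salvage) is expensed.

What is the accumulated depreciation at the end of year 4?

$161,850

Depreciable base = $314,275 − $71,500 = $242,775.
Sum of the years' digits = 9+8+7+6+5+4+3+2+1 = 45.
Year 1: $242,775 × 9/45 = $48,555. Book value $265,720.
Year 2: $242,775 × 8/45 = $43,160. Book value $222,560.
Year 3: $242,775 × 7/45 = $37,765. Book value $184,795.
Year 4: $242,775 × 6/45 = $32,370. Book value $152,425.
Accumulated through year 4 = $314,275 − $152,425 = $161,850.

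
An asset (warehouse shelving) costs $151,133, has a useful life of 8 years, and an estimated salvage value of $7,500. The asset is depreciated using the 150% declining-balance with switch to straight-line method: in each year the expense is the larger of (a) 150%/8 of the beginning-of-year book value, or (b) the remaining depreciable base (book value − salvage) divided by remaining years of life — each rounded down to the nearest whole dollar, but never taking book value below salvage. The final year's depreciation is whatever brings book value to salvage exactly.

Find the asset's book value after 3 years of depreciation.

Depreciable base = $151,133 − $7,500 = $143,633.
Year 1: DB = ⌊$151,133 × 150%/8⌋ = $28,337; SL = ⌊$143,633/8⌋ = $17,954 → take DB $28,337. Book value $122,796.
Year 2: DB = ⌊$122,796 × 150%/8⌋ = $23,024; SL = ⌊$115,296/7⌋ = $16,470 → take DB $23,024. Book value $99,772.
Year 3: DB = ⌊$99,772 × 150%/8⌋ = $18,707; SL = ⌊$92,272/6⌋ = $15,378 → take DB $18,707. Book value $81,065.

$81,065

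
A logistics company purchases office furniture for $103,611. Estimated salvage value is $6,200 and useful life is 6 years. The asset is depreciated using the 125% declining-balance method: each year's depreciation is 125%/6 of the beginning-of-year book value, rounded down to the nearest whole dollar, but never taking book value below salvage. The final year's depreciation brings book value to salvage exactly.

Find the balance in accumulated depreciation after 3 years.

Depreciable base = $103,611 − $6,200 = $97,411.
Year 1: ⌊$103,611 × 125%/6⌋ = $21,585. Book value $82,026.
Year 2: ⌊$82,026 × 125%/6⌋ = $17,088. Book value $64,938.
Year 3: ⌊$64,938 × 125%/6⌋ = $13,528. Book value $51,410.
Accumulated through year 3 = $103,611 − $51,410 = $52,201.

$52,201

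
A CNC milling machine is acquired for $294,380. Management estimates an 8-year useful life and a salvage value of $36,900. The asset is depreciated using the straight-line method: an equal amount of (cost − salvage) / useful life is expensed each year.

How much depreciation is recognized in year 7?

Depreciable base = $294,380 − $36,900 = $257,480.
Annual expense = $257,480 / 8 = $32,185.

$32,185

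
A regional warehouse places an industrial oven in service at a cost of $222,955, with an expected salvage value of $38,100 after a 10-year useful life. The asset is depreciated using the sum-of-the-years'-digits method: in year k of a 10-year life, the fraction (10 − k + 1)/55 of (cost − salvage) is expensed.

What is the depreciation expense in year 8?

Depreciable base = $222,955 − $38,100 = $184,855.
Sum of the years' digits = 10+9+8+7+6+5+4+3+2+1 = 55.
Year 1: $184,855 × 10/55 = $33,610. Book value $189,345.
Year 2: $184,855 × 9/55 = $30,249. Book value $159,096.
Year 3: $184,855 × 8/55 = $26,888. Book value $132,208.
Year 4: $184,855 × 7/55 = $23,527. Book value $108,681.
Year 5: $184,855 × 6/55 = $20,166. Book value $88,515.
Year 6: $184,855 × 5/55 = $16,805. Book value $71,710.
Year 7: $184,855 × 4/55 = $13,444. Book value $58,266.
Year 8: $184,855 × 3/55 = $10,083. Book value $48,183.

$10,083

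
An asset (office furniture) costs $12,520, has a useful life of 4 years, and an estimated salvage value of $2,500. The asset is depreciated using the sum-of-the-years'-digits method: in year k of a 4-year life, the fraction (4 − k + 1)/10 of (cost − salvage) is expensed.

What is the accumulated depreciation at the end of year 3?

$9,018

Depreciable base = $12,520 − $2,500 = $10,020.
Sum of the years' digits = 4+3+2+1 = 10.
Year 1: $10,020 × 4/10 = $4,008. Book value $8,512.
Year 2: $10,020 × 3/10 = $3,006. Book value $5,506.
Year 3: $10,020 × 2/10 = $2,004. Book value $3,502.
Accumulated through year 3 = $12,520 − $3,502 = $9,018.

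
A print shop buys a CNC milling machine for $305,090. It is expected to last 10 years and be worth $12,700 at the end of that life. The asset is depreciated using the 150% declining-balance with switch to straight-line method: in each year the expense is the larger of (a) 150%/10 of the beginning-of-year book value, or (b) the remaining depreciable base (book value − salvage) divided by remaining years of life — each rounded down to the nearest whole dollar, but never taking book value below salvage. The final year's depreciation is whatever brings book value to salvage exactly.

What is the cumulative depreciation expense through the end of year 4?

$145,830

Depreciable base = $305,090 − $12,700 = $292,390.
Year 1: DB = ⌊$305,090 × 150%/10⌋ = $45,763; SL = ⌊$292,390/10⌋ = $29,239 → take DB $45,763. Book value $259,327.
Year 2: DB = ⌊$259,327 × 150%/10⌋ = $38,899; SL = ⌊$246,627/9⌋ = $27,403 → take DB $38,899. Book value $220,428.
Year 3: DB = ⌊$220,428 × 150%/10⌋ = $33,064; SL = ⌊$207,728/8⌋ = $25,966 → take DB $33,064. Book value $187,364.
Year 4: DB = ⌊$187,364 × 150%/10⌋ = $28,104; SL = ⌊$174,664/7⌋ = $24,952 → take DB $28,104. Book value $159,260.
Accumulated through year 4 = $305,090 − $159,260 = $145,830.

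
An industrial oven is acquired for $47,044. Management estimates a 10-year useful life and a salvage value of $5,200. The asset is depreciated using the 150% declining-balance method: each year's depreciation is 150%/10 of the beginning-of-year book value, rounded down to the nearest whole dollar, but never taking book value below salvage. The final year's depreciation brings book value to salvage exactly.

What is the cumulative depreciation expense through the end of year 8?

$34,222

Depreciable base = $47,044 − $5,200 = $41,844.
Year 1: ⌊$47,044 × 150%/10⌋ = $7,056. Book value $39,988.
Year 2: ⌊$39,988 × 150%/10⌋ = $5,998. Book value $33,990.
Year 3: ⌊$33,990 × 150%/10⌋ = $5,098. Book value $28,892.
Year 4: ⌊$28,892 × 150%/10⌋ = $4,333. Book value $24,559.
Year 5: ⌊$24,559 × 150%/10⌋ = $3,683. Book value $20,876.
Year 6: ⌊$20,876 × 150%/10⌋ = $3,131. Book value $17,745.
Year 7: ⌊$17,745 × 150%/10⌋ = $2,661. Book value $15,084.
Year 8: ⌊$15,084 × 150%/10⌋ = $2,262. Book value $12,822.
Accumulated through year 8 = $47,044 − $12,822 = $34,222.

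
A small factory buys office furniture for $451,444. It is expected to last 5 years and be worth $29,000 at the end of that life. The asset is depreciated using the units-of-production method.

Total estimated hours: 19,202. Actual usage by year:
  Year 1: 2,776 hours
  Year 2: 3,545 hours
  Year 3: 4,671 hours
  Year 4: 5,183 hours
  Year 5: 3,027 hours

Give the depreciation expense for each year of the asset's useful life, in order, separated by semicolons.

Depreciable base = $451,444 − $29,000 = $422,444.
Rate = $422,444 / 19,202 hours = $22 per hour.
Year 1: 2,776 × $22 = $61,072. Book value $390,372.
Year 2: 3,545 × $22 = $77,990. Book value $312,382.
Year 3: 4,671 × $22 = $102,762. Book value $209,620.
Year 4: 5,183 × $22 = $114,026. Book value $95,594.
Year 5: 3,027 × $22 = $66,594. Book value $29,000.

$61,072; $77,990; $102,762; $114,026; $66,594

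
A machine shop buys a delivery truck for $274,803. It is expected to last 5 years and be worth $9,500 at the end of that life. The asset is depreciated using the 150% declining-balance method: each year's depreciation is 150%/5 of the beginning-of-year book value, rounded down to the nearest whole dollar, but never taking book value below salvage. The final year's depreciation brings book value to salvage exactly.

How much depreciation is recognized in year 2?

Depreciable base = $274,803 − $9,500 = $265,303.
Year 1: ⌊$274,803 × 150%/5⌋ = $82,440. Book value $192,363.
Year 2: ⌊$192,363 × 150%/5⌋ = $57,708. Book value $134,655.

$57,708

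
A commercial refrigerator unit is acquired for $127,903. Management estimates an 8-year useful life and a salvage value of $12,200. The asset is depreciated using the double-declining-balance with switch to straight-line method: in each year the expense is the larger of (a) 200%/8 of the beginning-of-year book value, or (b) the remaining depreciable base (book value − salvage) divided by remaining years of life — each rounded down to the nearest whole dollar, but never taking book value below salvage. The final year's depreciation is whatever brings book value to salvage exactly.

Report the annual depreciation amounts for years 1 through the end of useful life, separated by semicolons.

Depreciable base = $127,903 − $12,200 = $115,703.
Year 1: DB = ⌊$127,903 × 200%/8⌋ = $31,975; SL = ⌊$115,703/8⌋ = $14,462 → take DB $31,975. Book value $95,928.
Year 2: DB = ⌊$95,928 × 200%/8⌋ = $23,982; SL = ⌊$83,728/7⌋ = $11,961 → take DB $23,982. Book value $71,946.
Year 3: DB = ⌊$71,946 × 200%/8⌋ = $17,986; SL = ⌊$59,746/6⌋ = $9,957 → take DB $17,986. Book value $53,960.
Year 4: DB = ⌊$53,960 × 200%/8⌋ = $13,490; SL = ⌊$41,760/5⌋ = $8,352 → take DB $13,490. Book value $40,470.
Year 5: DB = ⌊$40,470 × 200%/8⌋ = $10,117; SL = ⌊$28,270/4⌋ = $7,067 → take DB $10,117. Book value $30,353.
Year 6: DB = ⌊$30,353 × 200%/8⌋ = $7,588; SL = ⌊$18,153/3⌋ = $6,051 → take DB $7,588. Book value $22,765.
Year 7: DB = ⌊$22,765 × 200%/8⌋ = $5,691; SL = ⌊$10,565/2⌋ = $5,282 → take DB $5,691. Book value $17,074.
Year 8 (final): $17,074 − $12,200 = $4,874. Book value $12,200.

$31,975; $23,982; $17,986; $13,490; $10,117; $7,588; $5,691; $4,874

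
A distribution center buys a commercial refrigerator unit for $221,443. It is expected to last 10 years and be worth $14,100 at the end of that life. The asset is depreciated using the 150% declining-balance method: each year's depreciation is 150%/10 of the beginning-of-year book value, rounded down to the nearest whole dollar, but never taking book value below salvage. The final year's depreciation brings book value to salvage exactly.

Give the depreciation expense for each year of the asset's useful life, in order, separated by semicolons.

$33,216; $28,234; $23,998; $20,399; $17,339; $14,738; $12,527; $10,648; $9,051; $37,193

Depreciable base = $221,443 − $14,100 = $207,343.
Year 1: ⌊$221,443 × 150%/10⌋ = $33,216. Book value $188,227.
Year 2: ⌊$188,227 × 150%/10⌋ = $28,234. Book value $159,993.
Year 3: ⌊$159,993 × 150%/10⌋ = $23,998. Book value $135,995.
Year 4: ⌊$135,995 × 150%/10⌋ = $20,399. Book value $115,596.
Year 5: ⌊$115,596 × 150%/10⌋ = $17,339. Book value $98,257.
Year 6: ⌊$98,257 × 150%/10⌋ = $14,738. Book value $83,519.
Year 7: ⌊$83,519 × 150%/10⌋ = $12,527. Book value $70,992.
Year 8: ⌊$70,992 × 150%/10⌋ = $10,648. Book value $60,344.
Year 9: ⌊$60,344 × 150%/10⌋ = $9,051. Book value $51,293.
Year 10 (final): $51,293 − $14,100 = $37,193. Book value $14,100.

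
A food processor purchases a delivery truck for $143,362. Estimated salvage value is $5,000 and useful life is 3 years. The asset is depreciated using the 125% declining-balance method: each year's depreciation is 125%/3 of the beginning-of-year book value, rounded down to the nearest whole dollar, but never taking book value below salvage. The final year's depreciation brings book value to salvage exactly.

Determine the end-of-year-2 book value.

Depreciable base = $143,362 − $5,000 = $138,362.
Year 1: ⌊$143,362 × 125%/3⌋ = $59,734. Book value $83,628.
Year 2: ⌊$83,628 × 125%/3⌋ = $34,845. Book value $48,783.

$48,783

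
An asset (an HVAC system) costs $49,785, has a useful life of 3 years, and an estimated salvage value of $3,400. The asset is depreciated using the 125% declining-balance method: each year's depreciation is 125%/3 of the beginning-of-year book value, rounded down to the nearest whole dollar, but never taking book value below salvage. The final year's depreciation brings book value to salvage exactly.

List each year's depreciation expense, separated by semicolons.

Depreciable base = $49,785 − $3,400 = $46,385.
Year 1: ⌊$49,785 × 125%/3⌋ = $20,743. Book value $29,042.
Year 2: ⌊$29,042 × 125%/3⌋ = $12,100. Book value $16,942.
Year 3 (final): $16,942 − $3,400 = $13,542. Book value $3,400.

$20,743; $12,100; $13,542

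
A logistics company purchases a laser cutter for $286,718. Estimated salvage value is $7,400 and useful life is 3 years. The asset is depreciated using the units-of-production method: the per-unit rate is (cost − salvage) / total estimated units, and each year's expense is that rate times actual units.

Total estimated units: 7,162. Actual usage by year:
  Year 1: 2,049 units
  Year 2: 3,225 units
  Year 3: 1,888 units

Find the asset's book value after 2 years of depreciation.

Depreciable base = $286,718 − $7,400 = $279,318.
Rate = $279,318 / 7,162 units = $39 per unit.
Year 1: 2,049 × $39 = $79,911. Book value $206,807.
Year 2: 3,225 × $39 = $125,775. Book value $81,032.

$81,032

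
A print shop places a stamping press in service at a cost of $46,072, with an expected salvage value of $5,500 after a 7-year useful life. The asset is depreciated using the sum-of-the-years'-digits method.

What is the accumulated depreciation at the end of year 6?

Depreciable base = $46,072 − $5,500 = $40,572.
Sum of the years' digits = 7+6+5+4+3+2+1 = 28.
Year 1: $40,572 × 7/28 = $10,143. Book value $35,929.
Year 2: $40,572 × 6/28 = $8,694. Book value $27,235.
Year 3: $40,572 × 5/28 = $7,245. Book value $19,990.
Year 4: $40,572 × 4/28 = $5,796. Book value $14,194.
Year 5: $40,572 × 3/28 = $4,347. Book value $9,847.
Year 6: $40,572 × 2/28 = $2,898. Book value $6,949.
Accumulated through year 6 = $46,072 − $6,949 = $39,123.

$39,123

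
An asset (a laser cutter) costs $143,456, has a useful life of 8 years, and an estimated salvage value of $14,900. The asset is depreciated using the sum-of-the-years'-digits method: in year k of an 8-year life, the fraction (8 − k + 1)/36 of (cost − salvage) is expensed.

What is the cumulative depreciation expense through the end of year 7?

$124,985

Depreciable base = $143,456 − $14,900 = $128,556.
Sum of the years' digits = 8+7+6+5+4+3+2+1 = 36.
Year 1: $128,556 × 8/36 = $28,568. Book value $114,888.
Year 2: $128,556 × 7/36 = $24,997. Book value $89,891.
Year 3: $128,556 × 6/36 = $21,426. Book value $68,465.
Year 4: $128,556 × 5/36 = $17,855. Book value $50,610.
Year 5: $128,556 × 4/36 = $14,284. Book value $36,326.
Year 6: $128,556 × 3/36 = $10,713. Book value $25,613.
Year 7: $128,556 × 2/36 = $7,142. Book value $18,471.
Accumulated through year 7 = $143,456 − $18,471 = $124,985.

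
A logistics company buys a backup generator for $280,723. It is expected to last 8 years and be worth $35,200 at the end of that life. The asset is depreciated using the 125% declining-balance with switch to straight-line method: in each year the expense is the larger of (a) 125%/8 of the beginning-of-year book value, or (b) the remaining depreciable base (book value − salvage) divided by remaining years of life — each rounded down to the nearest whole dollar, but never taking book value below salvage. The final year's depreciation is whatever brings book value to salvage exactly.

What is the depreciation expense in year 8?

$26,686

Depreciable base = $280,723 − $35,200 = $245,523.
Year 1: DB = ⌊$280,723 × 125%/8⌋ = $43,862; SL = ⌊$245,523/8⌋ = $30,690 → take DB $43,862. Book value $236,861.
Year 2: DB = ⌊$236,861 × 125%/8⌋ = $37,009; SL = ⌊$201,661/7⌋ = $28,808 → take DB $37,009. Book value $199,852.
Year 3: DB = ⌊$199,852 × 125%/8⌋ = $31,226; SL = ⌊$164,652/6⌋ = $27,442 → take DB $31,226. Book value $168,626.
Year 4: DB = ⌊$168,626 × 125%/8⌋ = $26,347; SL = ⌊$133,426/5⌋ = $26,685 → take SL $26,685. Book value $141,941.
Year 5: DB = ⌊$141,941 × 125%/8⌋ = $22,178; SL = ⌊$106,741/4⌋ = $26,685 → take SL $26,685. Book value $115,256.
Year 6: DB = ⌊$115,256 × 125%/8⌋ = $18,008; SL = ⌊$80,056/3⌋ = $26,685 → take SL $26,685. Book value $88,571.
Year 7: DB = ⌊$88,571 × 125%/8⌋ = $13,839; SL = ⌊$53,371/2⌋ = $26,685 → take SL $26,685. Book value $61,886.
Year 8 (final): $61,886 − $35,200 = $26,686. Book value $35,200.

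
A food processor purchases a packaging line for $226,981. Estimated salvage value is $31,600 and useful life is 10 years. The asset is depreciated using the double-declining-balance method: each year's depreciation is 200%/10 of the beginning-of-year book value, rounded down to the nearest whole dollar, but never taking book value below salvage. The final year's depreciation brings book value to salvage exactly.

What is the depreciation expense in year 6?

Depreciable base = $226,981 − $31,600 = $195,381.
Year 1: ⌊$226,981 × 200%/10⌋ = $45,396. Book value $181,585.
Year 2: ⌊$181,585 × 200%/10⌋ = $36,317. Book value $145,268.
Year 3: ⌊$145,268 × 200%/10⌋ = $29,053. Book value $116,215.
Year 4: ⌊$116,215 × 200%/10⌋ = $23,243. Book value $92,972.
Year 5: ⌊$92,972 × 200%/10⌋ = $18,594. Book value $74,378.
Year 6: ⌊$74,378 × 200%/10⌋ = $14,875. Book value $59,503.

$14,875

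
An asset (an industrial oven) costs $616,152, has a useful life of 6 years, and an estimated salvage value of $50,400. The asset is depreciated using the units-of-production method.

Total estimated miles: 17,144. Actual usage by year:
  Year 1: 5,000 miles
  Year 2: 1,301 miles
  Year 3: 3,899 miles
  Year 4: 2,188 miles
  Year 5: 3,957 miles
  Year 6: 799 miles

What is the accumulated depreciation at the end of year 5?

$539,385

Depreciable base = $616,152 − $50,400 = $565,752.
Rate = $565,752 / 17,144 miles = $33 per mile.
Year 1: 5,000 × $33 = $165,000. Book value $451,152.
Year 2: 1,301 × $33 = $42,933. Book value $408,219.
Year 3: 3,899 × $33 = $128,667. Book value $279,552.
Year 4: 2,188 × $33 = $72,204. Book value $207,348.
Year 5: 3,957 × $33 = $130,581. Book value $76,767.
Accumulated through year 5 = $616,152 − $76,767 = $539,385.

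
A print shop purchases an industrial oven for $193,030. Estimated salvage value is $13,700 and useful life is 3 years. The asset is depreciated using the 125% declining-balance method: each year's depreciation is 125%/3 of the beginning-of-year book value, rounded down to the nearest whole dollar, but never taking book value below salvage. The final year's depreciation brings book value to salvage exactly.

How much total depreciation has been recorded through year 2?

Depreciable base = $193,030 − $13,700 = $179,330.
Year 1: ⌊$193,030 × 125%/3⌋ = $80,429. Book value $112,601.
Year 2: ⌊$112,601 × 125%/3⌋ = $46,917. Book value $65,684.
Accumulated through year 2 = $193,030 − $65,684 = $127,346.

$127,346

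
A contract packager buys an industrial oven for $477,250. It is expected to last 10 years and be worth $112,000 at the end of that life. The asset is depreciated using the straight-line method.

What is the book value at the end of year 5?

Depreciable base = $477,250 − $112,000 = $365,250.
Annual expense = $365,250 / 10 = $36,525.
End of year 1: book value $440,725.
End of year 2: book value $404,200.
End of year 3: book value $367,675.
End of year 4: book value $331,150.
End of year 5: book value $294,625.

$294,625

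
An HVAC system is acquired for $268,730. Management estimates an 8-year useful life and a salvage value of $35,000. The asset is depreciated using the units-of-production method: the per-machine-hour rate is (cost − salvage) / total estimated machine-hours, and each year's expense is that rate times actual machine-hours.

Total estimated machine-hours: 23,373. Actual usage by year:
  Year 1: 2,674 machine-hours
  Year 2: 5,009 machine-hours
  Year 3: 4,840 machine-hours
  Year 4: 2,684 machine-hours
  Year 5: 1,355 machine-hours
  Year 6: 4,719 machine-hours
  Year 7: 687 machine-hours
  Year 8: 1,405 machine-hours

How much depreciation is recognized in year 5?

Depreciable base = $268,730 − $35,000 = $233,730.
Rate = $233,730 / 23,373 machine-hours = $10 per machine-hour.
Year 1: 2,674 × $10 = $26,740. Book value $241,990.
Year 2: 5,009 × $10 = $50,090. Book value $191,900.
Year 3: 4,840 × $10 = $48,400. Book value $143,500.
Year 4: 2,684 × $10 = $26,840. Book value $116,660.
Year 5: 1,355 × $10 = $13,550. Book value $103,110.

$13,550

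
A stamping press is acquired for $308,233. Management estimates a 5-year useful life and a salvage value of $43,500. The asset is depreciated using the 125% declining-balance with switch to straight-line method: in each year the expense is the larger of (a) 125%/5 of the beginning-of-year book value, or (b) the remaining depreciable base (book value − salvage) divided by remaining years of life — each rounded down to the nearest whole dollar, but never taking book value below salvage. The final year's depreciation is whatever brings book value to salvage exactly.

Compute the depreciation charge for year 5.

Depreciable base = $308,233 − $43,500 = $264,733.
Year 1: DB = ⌊$308,233 × 125%/5⌋ = $77,058; SL = ⌊$264,733/5⌋ = $52,946 → take DB $77,058. Book value $231,175.
Year 2: DB = ⌊$231,175 × 125%/5⌋ = $57,793; SL = ⌊$187,675/4⌋ = $46,918 → take DB $57,793. Book value $173,382.
Year 3: DB = ⌊$173,382 × 125%/5⌋ = $43,345; SL = ⌊$129,882/3⌋ = $43,294 → take DB $43,345. Book value $130,037.
Year 4: DB = ⌊$130,037 × 125%/5⌋ = $32,509; SL = ⌊$86,537/2⌋ = $43,268 → take SL $43,268. Book value $86,769.
Year 5 (final): $86,769 − $43,500 = $43,269. Book value $43,500.

$43,269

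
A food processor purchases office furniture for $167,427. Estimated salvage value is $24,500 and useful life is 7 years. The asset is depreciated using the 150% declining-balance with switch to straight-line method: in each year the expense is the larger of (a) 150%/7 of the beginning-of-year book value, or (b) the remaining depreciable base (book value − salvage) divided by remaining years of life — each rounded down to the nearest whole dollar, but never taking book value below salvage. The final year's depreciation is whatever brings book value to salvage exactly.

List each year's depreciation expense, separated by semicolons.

Depreciable base = $167,427 − $24,500 = $142,927.
Year 1: DB = ⌊$167,427 × 150%/7⌋ = $35,877; SL = ⌊$142,927/7⌋ = $20,418 → take DB $35,877. Book value $131,550.
Year 2: DB = ⌊$131,550 × 150%/7⌋ = $28,189; SL = ⌊$107,050/6⌋ = $17,841 → take DB $28,189. Book value $103,361.
Year 3: DB = ⌊$103,361 × 150%/7⌋ = $22,148; SL = ⌊$78,861/5⌋ = $15,772 → take DB $22,148. Book value $81,213.
Year 4: DB = ⌊$81,213 × 150%/7⌋ = $17,402; SL = ⌊$56,713/4⌋ = $14,178 → take DB $17,402. Book value $63,811.
Year 5: DB = ⌊$63,811 × 150%/7⌋ = $13,673; SL = ⌊$39,311/3⌋ = $13,103 → take DB $13,673. Book value $50,138.
Year 6: DB = ⌊$50,138 × 150%/7⌋ = $10,743; SL = ⌊$25,638/2⌋ = $12,819 → take SL $12,819. Book value $37,319.
Year 7 (final): $37,319 − $24,500 = $12,819. Book value $24,500.

$35,877; $28,189; $22,148; $17,402; $13,673; $12,819; $12,819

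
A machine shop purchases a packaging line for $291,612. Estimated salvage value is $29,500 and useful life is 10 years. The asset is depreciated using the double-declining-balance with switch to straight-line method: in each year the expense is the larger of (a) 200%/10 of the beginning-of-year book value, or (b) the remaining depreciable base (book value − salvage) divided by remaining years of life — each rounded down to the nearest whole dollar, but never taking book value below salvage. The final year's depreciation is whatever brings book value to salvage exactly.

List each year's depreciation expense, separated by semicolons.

Depreciable base = $291,612 − $29,500 = $262,112.
Year 1: DB = ⌊$291,612 × 200%/10⌋ = $58,322; SL = ⌊$262,112/10⌋ = $26,211 → take DB $58,322. Book value $233,290.
Year 2: DB = ⌊$233,290 × 200%/10⌋ = $46,658; SL = ⌊$203,790/9⌋ = $22,643 → take DB $46,658. Book value $186,632.
Year 3: DB = ⌊$186,632 × 200%/10⌋ = $37,326; SL = ⌊$157,132/8⌋ = $19,641 → take DB $37,326. Book value $149,306.
Year 4: DB = ⌊$149,306 × 200%/10⌋ = $29,861; SL = ⌊$119,806/7⌋ = $17,115 → take DB $29,861. Book value $119,445.
Year 5: DB = ⌊$119,445 × 200%/10⌋ = $23,889; SL = ⌊$89,945/6⌋ = $14,990 → take DB $23,889. Book value $95,556.
Year 6: DB = ⌊$95,556 × 200%/10⌋ = $19,111; SL = ⌊$66,056/5⌋ = $13,211 → take DB $19,111. Book value $76,445.
Year 7: DB = ⌊$76,445 × 200%/10⌋ = $15,289; SL = ⌊$46,945/4⌋ = $11,736 → take DB $15,289. Book value $61,156.
Year 8: DB = ⌊$61,156 × 200%/10⌋ = $12,231; SL = ⌊$31,656/3⌋ = $10,552 → take DB $12,231. Book value $48,925.
Year 9: DB = ⌊$48,925 × 200%/10⌋ = $9,785; SL = ⌊$19,425/2⌋ = $9,712 → take DB $9,785. Book value $39,140.
Year 10 (final): $39,140 − $29,500 = $9,640. Book value $29,500.

$58,322; $46,658; $37,326; $29,861; $23,889; $19,111; $15,289; $12,231; $9,785; $9,640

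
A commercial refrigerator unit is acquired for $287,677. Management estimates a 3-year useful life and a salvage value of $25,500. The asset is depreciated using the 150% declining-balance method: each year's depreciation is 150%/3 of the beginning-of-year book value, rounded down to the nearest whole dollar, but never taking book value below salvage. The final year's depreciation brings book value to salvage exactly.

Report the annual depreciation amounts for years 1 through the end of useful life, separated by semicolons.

Depreciable base = $287,677 − $25,500 = $262,177.
Year 1: ⌊$287,677 × 150%/3⌋ = $143,838. Book value $143,839.
Year 2: ⌊$143,839 × 150%/3⌋ = $71,919. Book value $71,920.
Year 3 (final): $71,920 − $25,500 = $46,420. Book value $25,500.

$143,838; $71,919; $46,420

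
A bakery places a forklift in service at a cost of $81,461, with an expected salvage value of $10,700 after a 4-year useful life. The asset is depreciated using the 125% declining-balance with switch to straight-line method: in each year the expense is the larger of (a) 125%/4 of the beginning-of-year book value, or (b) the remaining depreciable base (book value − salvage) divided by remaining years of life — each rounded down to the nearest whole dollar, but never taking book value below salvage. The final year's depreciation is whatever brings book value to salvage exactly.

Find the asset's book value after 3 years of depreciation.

Depreciable base = $81,461 − $10,700 = $70,761.
Year 1: DB = ⌊$81,461 × 125%/4⌋ = $25,456; SL = ⌊$70,761/4⌋ = $17,690 → take DB $25,456. Book value $56,005.
Year 2: DB = ⌊$56,005 × 125%/4⌋ = $17,501; SL = ⌊$45,305/3⌋ = $15,101 → take DB $17,501. Book value $38,504.
Year 3: DB = ⌊$38,504 × 125%/4⌋ = $12,032; SL = ⌊$27,804/2⌋ = $13,902 → take SL $13,902. Book value $24,602.

$24,602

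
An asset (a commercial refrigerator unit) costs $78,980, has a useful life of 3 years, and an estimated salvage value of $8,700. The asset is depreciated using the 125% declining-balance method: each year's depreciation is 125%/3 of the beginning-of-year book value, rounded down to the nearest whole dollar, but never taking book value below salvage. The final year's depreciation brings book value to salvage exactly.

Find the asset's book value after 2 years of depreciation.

Depreciable base = $78,980 − $8,700 = $70,280.
Year 1: ⌊$78,980 × 125%/3⌋ = $32,908. Book value $46,072.
Year 2: ⌊$46,072 × 125%/3⌋ = $19,196. Book value $26,876.

$26,876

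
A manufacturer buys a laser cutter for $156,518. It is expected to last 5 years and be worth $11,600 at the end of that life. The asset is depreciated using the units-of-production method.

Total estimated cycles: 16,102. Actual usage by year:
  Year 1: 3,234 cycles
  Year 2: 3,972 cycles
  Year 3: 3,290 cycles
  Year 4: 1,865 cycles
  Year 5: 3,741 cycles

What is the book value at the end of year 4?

$45,269

Depreciable base = $156,518 − $11,600 = $144,918.
Rate = $144,918 / 16,102 cycles = $9 per cycle.
Year 1: 3,234 × $9 = $29,106. Book value $127,412.
Year 2: 3,972 × $9 = $35,748. Book value $91,664.
Year 3: 3,290 × $9 = $29,610. Book value $62,054.
Year 4: 1,865 × $9 = $16,785. Book value $45,269.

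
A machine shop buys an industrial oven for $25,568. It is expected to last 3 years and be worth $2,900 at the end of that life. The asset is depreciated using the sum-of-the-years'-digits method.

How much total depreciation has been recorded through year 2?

Depreciable base = $25,568 − $2,900 = $22,668.
Sum of the years' digits = 3+2+1 = 6.
Year 1: $22,668 × 3/6 = $11,334. Book value $14,234.
Year 2: $22,668 × 2/6 = $7,556. Book value $6,678.
Accumulated through year 2 = $25,568 − $6,678 = $18,890.

$18,890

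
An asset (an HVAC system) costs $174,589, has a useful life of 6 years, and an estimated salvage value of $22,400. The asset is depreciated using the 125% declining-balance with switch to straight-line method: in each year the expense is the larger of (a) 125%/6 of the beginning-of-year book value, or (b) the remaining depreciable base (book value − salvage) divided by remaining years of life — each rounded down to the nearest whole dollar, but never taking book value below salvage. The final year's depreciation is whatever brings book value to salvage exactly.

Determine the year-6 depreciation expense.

$21,409

Depreciable base = $174,589 − $22,400 = $152,189.
Year 1: DB = ⌊$174,589 × 125%/6⌋ = $36,372; SL = ⌊$152,189/6⌋ = $25,364 → take DB $36,372. Book value $138,217.
Year 2: DB = ⌊$138,217 × 125%/6⌋ = $28,795; SL = ⌊$115,817/5⌋ = $23,163 → take DB $28,795. Book value $109,422.
Year 3: DB = ⌊$109,422 × 125%/6⌋ = $22,796; SL = ⌊$87,022/4⌋ = $21,755 → take DB $22,796. Book value $86,626.
Year 4: DB = ⌊$86,626 × 125%/6⌋ = $18,047; SL = ⌊$64,226/3⌋ = $21,408 → take SL $21,408. Book value $65,218.
Year 5: DB = ⌊$65,218 × 125%/6⌋ = $13,587; SL = ⌊$42,818/2⌋ = $21,409 → take SL $21,409. Book value $43,809.
Year 6 (final): $43,809 − $22,400 = $21,409. Book value $22,400.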